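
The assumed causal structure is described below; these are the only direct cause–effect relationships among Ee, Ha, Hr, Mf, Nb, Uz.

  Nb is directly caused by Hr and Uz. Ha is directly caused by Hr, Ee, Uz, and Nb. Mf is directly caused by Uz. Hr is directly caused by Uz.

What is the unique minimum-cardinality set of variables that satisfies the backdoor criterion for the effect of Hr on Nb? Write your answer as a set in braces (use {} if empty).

Variables eligible for adjustment (non-descendants of Hr, excluding Hr and Nb): {Ee, Mf, Uz}.
Backdoor paths from Hr to Nb:
  P1: Hr <- Uz -> Nb
  P2: Hr <- Uz -> Ha <- Nb
The empty set is not sufficient: P1 (Hr <- Uz -> Nb) has no collider blocking it and no conditioned non-collider, so it is open.
Try {Uz}:
  P1: blocked at fork node Uz ∈ conditioning set.
  P2: blocked at fork node Uz ∈ conditioning set.
{Uz} contains no descendant of Hr and blocks every backdoor path.
No other singleton works — e.g. {Ee} leaves P1 open — so {Uz} is the unique smallest valid adjustment set.

{Uz}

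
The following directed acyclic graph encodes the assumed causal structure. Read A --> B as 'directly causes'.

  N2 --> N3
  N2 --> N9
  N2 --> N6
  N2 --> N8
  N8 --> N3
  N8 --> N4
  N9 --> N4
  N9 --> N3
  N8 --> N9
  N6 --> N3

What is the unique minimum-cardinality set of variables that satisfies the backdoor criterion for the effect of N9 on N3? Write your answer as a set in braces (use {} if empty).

{N2, N8}

Variables eligible for adjustment (non-descendants of N9, excluding N9 and N3): {N2, N6, N8}.
Backdoor paths from N9 to N3:
  P1: N9 <- N2 -> N8 -> N3
  P2: N9 <- N2 -> N6 -> N3
  P3: N9 <- N2 -> N3
  P4: N9 <- N8 <- N2 -> N6 -> N3
  P5: N9 <- N8 <- N2 -> N3
  P6: N9 <- N8 -> N3
The empty set is not sufficient: P1 (N9 <- N2 -> N8 -> N3) has no collider blocking it and no conditioned non-collider, so it is open.
Try {N2, N8}:
  P1: blocked at fork node N2 ∈ conditioning set.
  P2: blocked at fork node N2 ∈ conditioning set.
  P3: blocked at fork node N2 ∈ conditioning set.
  P4: blocked at chain node N8 ∈ conditioning set.
  P5: blocked at chain node N8 ∈ conditioning set.
  P6: blocked at fork node N8 ∈ conditioning set.
{N2, N8} contains no descendant of N9 and blocks every backdoor path.
Every element of {N2, N8} is needed (dropping N2 leaves P2 open; dropping N8 leaves P6 open), so no proper subset is valid.
Among all size-2 subsets of the eligible variables, only {N2, N8} blocks every backdoor path, so it is the unique smallest valid adjustment set.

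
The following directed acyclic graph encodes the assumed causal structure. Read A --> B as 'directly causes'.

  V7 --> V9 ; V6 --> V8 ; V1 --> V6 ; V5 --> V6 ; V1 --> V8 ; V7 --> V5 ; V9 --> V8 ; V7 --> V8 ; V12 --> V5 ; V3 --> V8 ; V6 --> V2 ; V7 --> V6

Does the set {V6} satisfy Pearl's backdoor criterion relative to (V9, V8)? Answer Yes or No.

Backdoor paths from V9 to V8 (paths whose first edge points into V9):
  P1: V9 <- V7 -> V5 -> V6 <- V1 -> V8
  P2: V9 <- V7 -> V5 -> V6 -> V8
  P3: V9 <- V7 -> V6 <- V1 -> V8
  P4: V9 <- V7 -> V6 -> V8
  P5: V9 <- V7 -> V8
Condition 1 (no descendant of V9 in the set): holds — descendants of V9 are {V8}; none are in {V6}.
Condition 2 (every backdoor path blocked by {V6}):
  P1: open — collider(s) V6 are conditioned on (or have a conditioned descendant) and no non-collider on the path is in the set.
  P2: blocked at chain node V6 ∈ conditioning set.
  P3: open — collider(s) V6 are conditioned on (or have a conditioned descendant) and no non-collider on the path is in the set.
  P4: blocked at chain node V6 ∈ conditioning set.
  P5: open — no interior node is in the conditioning set.
{V6} does not satisfy the backdoor criterion.

No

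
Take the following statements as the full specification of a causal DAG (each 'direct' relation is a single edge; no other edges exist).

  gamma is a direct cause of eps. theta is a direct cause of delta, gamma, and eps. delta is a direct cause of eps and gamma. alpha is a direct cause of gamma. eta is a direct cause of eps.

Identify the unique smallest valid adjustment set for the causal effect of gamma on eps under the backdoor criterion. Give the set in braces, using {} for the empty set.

{delta, theta}

Variables eligible for adjustment (non-descendants of gamma, excluding gamma and eps): {alpha, delta, eta, theta}.
Backdoor paths from gamma to eps:
  P1: gamma <- theta -> delta -> eps
  P2: gamma <- theta -> eps
  P3: gamma <- delta <- theta -> eps
  P4: gamma <- delta -> eps
The empty set is not sufficient: P1 (gamma <- theta -> delta -> eps) has no collider blocking it and no conditioned non-collider, so it is open.
Try {delta, theta}:
  P1: blocked at fork node theta ∈ conditioning set.
  P2: blocked at fork node theta ∈ conditioning set.
  P3: blocked at chain node delta ∈ conditioning set.
  P4: blocked at fork node delta ∈ conditioning set.
{delta, theta} contains no descendant of gamma and blocks every backdoor path.
Every element of {delta, theta} is needed (dropping delta leaves P4 open; dropping theta leaves P2 open), so no proper subset is valid.
Among all size-2 subsets of the eligible variables, only {delta, theta} blocks every backdoor path, so it is the unique smallest valid adjustment set.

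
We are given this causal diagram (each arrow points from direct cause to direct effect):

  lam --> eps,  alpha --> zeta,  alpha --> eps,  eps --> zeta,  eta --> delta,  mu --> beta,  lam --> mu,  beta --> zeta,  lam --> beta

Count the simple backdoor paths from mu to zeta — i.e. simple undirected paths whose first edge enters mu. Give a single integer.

3

A backdoor path from mu to zeta is any simple undirected path whose first edge points into mu (i.e. leaves mu via a parent).
Parents of mu: {lam}.
Enumerating:
  P1: mu <- lam -> eps <- alpha -> zeta
  P2: mu <- lam -> eps -> zeta
  P3: mu <- lam -> beta -> zeta
That exhausts the simple backdoor paths. Count: 3.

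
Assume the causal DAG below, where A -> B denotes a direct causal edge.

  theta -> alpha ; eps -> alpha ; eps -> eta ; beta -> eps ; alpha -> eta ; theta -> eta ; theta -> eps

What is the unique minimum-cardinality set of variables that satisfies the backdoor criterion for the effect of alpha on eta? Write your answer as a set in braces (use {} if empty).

{eps, theta}

Variables eligible for adjustment (non-descendants of alpha, excluding alpha and eta): {beta, eps, theta}.
Backdoor paths from alpha to eta:
  P1: alpha <- theta -> eps -> eta
  P2: alpha <- theta -> eta
  P3: alpha <- eps <- theta -> eta
  P4: alpha <- eps -> eta
The empty set is not sufficient: P1 (alpha <- theta -> eps -> eta) has no collider blocking it and no conditioned non-collider, so it is open.
Try {eps, theta}:
  P1: blocked at fork node theta ∈ conditioning set.
  P2: blocked at fork node theta ∈ conditioning set.
  P3: blocked at chain node eps ∈ conditioning set.
  P4: blocked at fork node eps ∈ conditioning set.
{eps, theta} contains no descendant of alpha and blocks every backdoor path.
Every element of {eps, theta} is needed (dropping eps leaves P4 open; dropping theta leaves P2 open), so no proper subset is valid.
Among all size-2 subsets of the eligible variables, only {eps, theta} blocks every backdoor path, so it is the unique smallest valid adjustment set.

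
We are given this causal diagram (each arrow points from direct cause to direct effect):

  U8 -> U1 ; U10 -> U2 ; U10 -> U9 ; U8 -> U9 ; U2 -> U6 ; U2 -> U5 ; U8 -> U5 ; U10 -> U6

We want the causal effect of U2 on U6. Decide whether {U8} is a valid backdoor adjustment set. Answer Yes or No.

Backdoor paths from U2 to U6 (paths whose first edge points into U2):
  P1: U2 <- U10 -> U6
Condition 1 (no descendant of U2 in the set): holds — descendants of U2 are {U5, U6}; none are in {U8}.
Condition 2 (every backdoor path blocked by {U8}):
  P1: open — no interior node is in the conditioning set.
{U8} does not satisfy the backdoor criterion.

No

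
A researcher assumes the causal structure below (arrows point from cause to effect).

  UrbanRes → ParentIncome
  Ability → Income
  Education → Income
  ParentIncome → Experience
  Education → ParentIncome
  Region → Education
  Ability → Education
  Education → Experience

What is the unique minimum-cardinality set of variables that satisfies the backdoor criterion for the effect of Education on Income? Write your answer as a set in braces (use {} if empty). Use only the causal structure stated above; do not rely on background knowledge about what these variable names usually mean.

Variables eligible for adjustment (non-descendants of Education, excluding Education and Income): {Ability, Region, UrbanRes}.
Backdoor paths from Education to Income:
  P1: Education <- Ability -> Income
The empty set is not sufficient: P1 (Education <- Ability -> Income) has no collider blocking it and no conditioned non-collider, so it is open.
Try {Ability}:
  P1: blocked at fork node Ability ∈ conditioning set.
{Ability} contains no descendant of Education and blocks every backdoor path.
No other singleton works — e.g. {UrbanRes} leaves P1 open — so {Ability} is the unique smallest valid adjustment set.

{Ability}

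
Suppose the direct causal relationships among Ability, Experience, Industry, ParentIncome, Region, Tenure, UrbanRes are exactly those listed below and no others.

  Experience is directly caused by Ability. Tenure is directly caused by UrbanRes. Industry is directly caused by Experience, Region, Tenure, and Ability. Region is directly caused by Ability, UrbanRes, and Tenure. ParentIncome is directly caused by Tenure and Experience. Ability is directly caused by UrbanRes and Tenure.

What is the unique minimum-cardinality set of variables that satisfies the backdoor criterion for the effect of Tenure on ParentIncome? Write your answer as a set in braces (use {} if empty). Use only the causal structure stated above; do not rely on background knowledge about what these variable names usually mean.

Variables eligible for adjustment (non-descendants of Tenure, excluding Tenure and ParentIncome): {UrbanRes}.
Backdoor paths from Tenure to ParentIncome:
  P1: Tenure <- UrbanRes -> Ability -> Experience -> ParentIncome
  P2: Tenure <- UrbanRes -> Ability -> Region -> Industry <- Experience -> ParentIncome
  P3: Tenure <- UrbanRes -> Ability -> Industry <- Experience -> ParentIncome
  P4: Tenure <- UrbanRes -> Region <- Ability -> Experience -> ParentIncome
  P5: Tenure <- UrbanRes -> Region <- Ability -> Industry <- Experience -> ParentIncome
  P6: Tenure <- UrbanRes -> Region -> Industry <- Ability -> Experience -> ParentIncome
  P7: Tenure <- UrbanRes -> Region -> Industry <- Experience -> ParentIncome
The empty set is not sufficient: P1 (Tenure <- UrbanRes -> Ability -> Experience -> ParentIncome) has no collider blocking it and no conditioned non-collider, so it is open.
Try {UrbanRes}:
  P1: blocked at fork node UrbanRes ∈ conditioning set.
  P2: blocked at fork node UrbanRes ∈ conditioning set.
  P3: blocked at fork node UrbanRes ∈ conditioning set.
  P4: blocked at fork node UrbanRes ∈ conditioning set.
  P5: blocked at fork node UrbanRes ∈ conditioning set.
  P6: blocked at fork node UrbanRes ∈ conditioning set.
  P7: blocked at fork node UrbanRes ∈ conditioning set.
{UrbanRes} contains no descendant of Tenure and blocks every backdoor path.
{UrbanRes} is the unique smallest valid adjustment set.

{UrbanRes}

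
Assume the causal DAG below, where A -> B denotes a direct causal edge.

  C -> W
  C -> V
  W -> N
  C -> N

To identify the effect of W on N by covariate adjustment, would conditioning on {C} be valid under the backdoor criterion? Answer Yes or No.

Backdoor paths from W to N (paths whose first edge points into W):
  P1: W <- C -> N
Condition 1 (no descendant of W in the set): holds — descendants of W are {N}; none are in {C}.
Condition 2 (every backdoor path blocked by {C}):
  P1: blocked at fork node C ∈ conditioning set.
{C} satisfies the backdoor criterion.

Yes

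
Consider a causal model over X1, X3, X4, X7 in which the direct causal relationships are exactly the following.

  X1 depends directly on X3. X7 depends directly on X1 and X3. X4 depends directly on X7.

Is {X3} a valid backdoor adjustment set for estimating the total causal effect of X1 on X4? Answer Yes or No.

Yes

Backdoor paths from X1 to X4 (paths whose first edge points into X1):
  P1: X1 <- X3 -> X7 -> X4
Condition 1 (no descendant of X1 in the set): holds — descendants of X1 are {X4, X7}; none are in {X3}.
Condition 2 (every backdoor path blocked by {X3}):
  P1: blocked at fork node X3 ∈ conditioning set.
{X3} satisfies the backdoor criterion.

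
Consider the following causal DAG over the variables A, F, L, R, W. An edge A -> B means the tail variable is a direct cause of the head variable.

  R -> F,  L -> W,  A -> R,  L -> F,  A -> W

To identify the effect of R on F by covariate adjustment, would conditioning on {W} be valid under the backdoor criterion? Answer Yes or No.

No

Backdoor paths from R to F (paths whose first edge points into R):
  P1: R <- A -> W <- L -> F
Condition 1 (no descendant of R in the set): holds — descendants of R are {F}; none are in {W}.
Condition 2 (every backdoor path blocked by {W}):
  P1: open — collider(s) W are conditioned on (or have a conditioned descendant) and no non-collider on the path is in the set.
{W} does not satisfy the backdoor criterion.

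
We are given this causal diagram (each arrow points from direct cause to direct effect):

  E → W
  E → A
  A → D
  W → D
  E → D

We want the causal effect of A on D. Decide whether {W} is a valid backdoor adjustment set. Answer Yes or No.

No

Backdoor paths from A to D (paths whose first edge points into A):
  P1: A <- E -> W -> D
  P2: A <- E -> D
Condition 1 (no descendant of A in the set): holds — descendants of A are {D}; none are in {W}.
Condition 2 (every backdoor path blocked by {W}):
  P1: blocked at chain node W ∈ conditioning set.
  P2: open — no interior node is in the conditioning set.
{W} does not satisfy the backdoor criterion.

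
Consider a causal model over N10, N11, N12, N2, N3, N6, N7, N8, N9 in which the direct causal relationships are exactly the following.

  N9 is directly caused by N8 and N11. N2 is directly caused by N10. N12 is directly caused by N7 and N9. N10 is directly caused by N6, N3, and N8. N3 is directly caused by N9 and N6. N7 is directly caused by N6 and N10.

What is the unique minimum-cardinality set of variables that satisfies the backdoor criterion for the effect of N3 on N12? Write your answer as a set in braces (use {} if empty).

Variables eligible for adjustment (non-descendants of N3, excluding N3 and N12): {N11, N6, N8, N9}.
Backdoor paths from N3 to N12:
  P1: N3 <- N6 -> N10 <- N8 -> N9 -> N12
  P2: N3 <- N6 -> N10 -> N7 -> N12
  P3: N3 <- N6 -> N7 <- N10 <- N8 -> N9 -> N12
  P4: N3 <- N6 -> N7 -> N12
  P5: N3 <- N9 <- N8 -> N10 <- N6 -> N7 -> N12
  P6: N3 <- N9 <- N8 -> N10 -> N7 -> N12
  P7: N3 <- N9 -> N12
The empty set is not sufficient: P2 (N3 <- N6 -> N10 -> N7 -> N12) has no collider blocking it and no conditioned non-collider, so it is open.
Try {N6, N9}:
  P1: blocked at fork node N6 ∈ conditioning set.
  P2: blocked at fork node N6 ∈ conditioning set.
  P3: blocked at fork node N6 ∈ conditioning set.
  P4: blocked at fork node N6 ∈ conditioning set.
  P5: blocked at chain node N9 ∈ conditioning set.
  P6: blocked at chain node N9 ∈ conditioning set.
  P7: blocked at fork node N9 ∈ conditioning set.
{N6, N9} contains no descendant of N3 and blocks every backdoor path.
Every element of {N6, N9} is needed (dropping N6 leaves P2 open; dropping N9 leaves P6 open), so no proper subset is valid.
Among all size-2 subsets of the eligible variables, only {N6, N9} blocks every backdoor path, so it is the unique smallest valid adjustment set.

{N6, N9}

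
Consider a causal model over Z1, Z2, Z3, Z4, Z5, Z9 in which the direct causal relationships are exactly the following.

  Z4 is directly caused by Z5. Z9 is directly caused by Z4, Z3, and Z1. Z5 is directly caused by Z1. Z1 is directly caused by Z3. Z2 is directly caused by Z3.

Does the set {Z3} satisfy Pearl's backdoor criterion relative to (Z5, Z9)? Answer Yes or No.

Backdoor paths from Z5 to Z9 (paths whose first edge points into Z5):
  P1: Z5 <- Z1 <- Z3 -> Z9
  P2: Z5 <- Z1 -> Z9
Condition 1 (no descendant of Z5 in the set): holds — descendants of Z5 are {Z4, Z9}; none are in {Z3}.
Condition 2 (every backdoor path blocked by {Z3}):
  P1: blocked at fork node Z3 ∈ conditioning set.
  P2: open — no interior node is in the conditioning set.
{Z3} does not satisfy the backdoor criterion.

No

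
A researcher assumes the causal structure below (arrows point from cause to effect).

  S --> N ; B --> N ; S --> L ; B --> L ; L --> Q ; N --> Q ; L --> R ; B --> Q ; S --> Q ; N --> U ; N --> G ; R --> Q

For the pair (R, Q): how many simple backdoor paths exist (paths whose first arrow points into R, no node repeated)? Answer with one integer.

A backdoor path from R to Q is any simple undirected path whose first edge points into R (i.e. leaves R via a parent).
Parents of R: {L}.
Enumerating:
  P1: R <- L <- S -> N <- B -> Q
  P2: R <- L <- S -> N -> Q
  P3: R <- L <- S -> Q
  P4: R <- L <- B -> N <- S -> Q
  P5: R <- L <- B -> N -> Q
  P6: R <- L <- B -> Q
  P7: R <- L -> Q
That exhausts the simple backdoor paths. Count: 7.

7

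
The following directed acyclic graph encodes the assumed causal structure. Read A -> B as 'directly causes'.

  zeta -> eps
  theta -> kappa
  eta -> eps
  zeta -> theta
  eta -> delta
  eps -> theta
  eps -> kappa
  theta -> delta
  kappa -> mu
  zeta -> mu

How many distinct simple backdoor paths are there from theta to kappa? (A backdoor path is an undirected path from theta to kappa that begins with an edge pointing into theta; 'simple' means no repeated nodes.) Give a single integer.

A backdoor path from theta to kappa is any simple undirected path whose first edge points into theta (i.e. leaves theta via a parent).
Parents of theta: {eps, zeta}.
Enumerating:
  P1: theta <- zeta -> eps -> kappa
  P2: theta <- zeta -> mu <- kappa
  P3: theta <- eps <- zeta -> mu <- kappa
  P4: theta <- eps -> kappa
That exhausts the simple backdoor paths. Count: 4.

4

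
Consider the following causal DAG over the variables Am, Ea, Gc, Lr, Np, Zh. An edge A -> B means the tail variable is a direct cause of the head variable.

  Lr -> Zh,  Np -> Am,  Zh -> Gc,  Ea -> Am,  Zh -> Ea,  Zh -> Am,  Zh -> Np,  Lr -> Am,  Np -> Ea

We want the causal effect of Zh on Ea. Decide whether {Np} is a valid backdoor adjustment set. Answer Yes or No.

No

Backdoor paths from Zh to Ea (paths whose first edge points into Zh):
  P1: Zh <- Lr -> Am <- Np -> Ea
  P2: Zh <- Lr -> Am <- Ea
Condition 1 (no descendant of Zh in the set): FAILS — Np is a descendant of Zh.
Condition 2 (every backdoor path blocked by {Np}):
  P1: blocked at collider Am (neither it nor any descendant is in the conditioning set).
  P2: blocked at collider Am (neither it nor any descendant is in the conditioning set).
{Np} does not satisfy the backdoor criterion.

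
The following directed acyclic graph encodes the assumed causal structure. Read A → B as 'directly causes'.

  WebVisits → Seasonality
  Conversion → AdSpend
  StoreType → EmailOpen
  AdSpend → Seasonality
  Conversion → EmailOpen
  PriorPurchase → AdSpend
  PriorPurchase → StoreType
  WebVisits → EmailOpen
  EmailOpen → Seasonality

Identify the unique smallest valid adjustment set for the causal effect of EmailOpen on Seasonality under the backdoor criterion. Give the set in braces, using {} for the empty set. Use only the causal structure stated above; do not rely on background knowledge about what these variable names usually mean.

Variables eligible for adjustment (non-descendants of EmailOpen, excluding EmailOpen and Seasonality): {AdSpend, Conversion, PriorPurchase, StoreType, WebVisits}.
Backdoor paths from EmailOpen to Seasonality:
  P1: EmailOpen <- Conversion -> AdSpend -> Seasonality
  P2: EmailOpen <- WebVisits -> Seasonality
  P3: EmailOpen <- StoreType <- PriorPurchase -> AdSpend -> Seasonality
The empty set is not sufficient: P1 (EmailOpen <- Conversion -> AdSpend -> Seasonality) has no collider blocking it and no conditioned non-collider, so it is open.
Try {AdSpend, WebVisits}:
  P1: blocked at chain node AdSpend ∈ conditioning set.
  P2: blocked at fork node WebVisits ∈ conditioning set.
  P3: blocked at chain node AdSpend ∈ conditioning set.
{AdSpend, WebVisits} contains no descendant of EmailOpen and blocks every backdoor path.
Every element of {AdSpend, WebVisits} is needed (dropping AdSpend leaves P1 open; dropping WebVisits leaves P2 open), so no proper subset is valid.
Among all size-2 subsets of the eligible variables, only {AdSpend, WebVisits} blocks every backdoor path, so it is the unique smallest valid adjustment set.

{AdSpend, WebVisits}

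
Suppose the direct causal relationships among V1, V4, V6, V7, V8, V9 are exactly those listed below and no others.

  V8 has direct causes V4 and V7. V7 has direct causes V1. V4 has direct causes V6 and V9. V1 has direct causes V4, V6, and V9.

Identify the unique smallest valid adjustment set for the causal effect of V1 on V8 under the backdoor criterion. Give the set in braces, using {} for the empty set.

{V4}

Variables eligible for adjustment (non-descendants of V1, excluding V1 and V8): {V4, V6, V9}.
Backdoor paths from V1 to V8:
  P1: V1 <- V9 -> V4 -> V8
  P2: V1 <- V6 -> V4 -> V8
  P3: V1 <- V4 -> V8
The empty set is not sufficient: P1 (V1 <- V9 -> V4 -> V8) has no collider blocking it and no conditioned non-collider, so it is open.
Try {V4}:
  P1: blocked at chain node V4 ∈ conditioning set.
  P2: blocked at chain node V4 ∈ conditioning set.
  P3: blocked at fork node V4 ∈ conditioning set.
{V4} contains no descendant of V1 and blocks every backdoor path.
No other singleton works — e.g. {V9} leaves P2 open — so {V4} is the unique smallest valid adjustment set.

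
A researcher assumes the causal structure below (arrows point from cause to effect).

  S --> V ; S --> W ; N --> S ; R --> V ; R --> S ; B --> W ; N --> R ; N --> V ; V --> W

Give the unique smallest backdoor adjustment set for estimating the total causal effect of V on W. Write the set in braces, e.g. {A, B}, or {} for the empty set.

Variables eligible for adjustment (non-descendants of V, excluding V and W): {B, N, R, S}.
Backdoor paths from V to W:
  P1: V <- N -> R -> S -> W
  P2: V <- N -> S -> W
  P3: V <- R <- N -> S -> W
  P4: V <- R -> S -> W
  P5: V <- S -> W
The empty set is not sufficient: P1 (V <- N -> R -> S -> W) has no collider blocking it and no conditioned non-collider, so it is open.
Try {S}:
  P1: blocked at chain node S ∈ conditioning set.
  P2: blocked at chain node S ∈ conditioning set.
  P3: blocked at chain node S ∈ conditioning set.
  P4: blocked at chain node S ∈ conditioning set.
  P5: blocked at fork node S ∈ conditioning set.
{S} contains no descendant of V and blocks every backdoor path.
No other singleton works — e.g. {B} leaves P1 open — so {S} is the unique smallest valid adjustment set.

{S}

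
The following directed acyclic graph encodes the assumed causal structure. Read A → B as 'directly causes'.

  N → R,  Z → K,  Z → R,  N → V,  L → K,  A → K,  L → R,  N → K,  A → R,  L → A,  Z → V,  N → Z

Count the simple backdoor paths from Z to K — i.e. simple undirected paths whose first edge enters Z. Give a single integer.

5

A backdoor path from Z to K is any simple undirected path whose first edge points into Z (i.e. leaves Z via a parent).
Parents of Z: {N}.
Enumerating:
  P1: Z <- N -> K
  P2: Z <- N -> R <- L -> A -> K
  P3: Z <- N -> R <- L -> K
  P4: Z <- N -> R <- A <- L -> K
  P5: Z <- N -> R <- A -> K
That exhausts the simple backdoor paths. Count: 5.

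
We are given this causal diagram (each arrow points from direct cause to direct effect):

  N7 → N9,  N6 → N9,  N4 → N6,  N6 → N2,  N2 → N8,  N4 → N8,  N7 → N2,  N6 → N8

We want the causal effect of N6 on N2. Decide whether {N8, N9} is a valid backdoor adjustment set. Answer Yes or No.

No

Backdoor paths from N6 to N2 (paths whose first edge points into N6):
  P1: N6 <- N4 -> N8 <- N2
Condition 1 (no descendant of N6 in the set): FAILS — N8 and N9 are descendants of N6.
Condition 2 (every backdoor path blocked by {N8, N9}):
  P1: open — collider(s) N8 are conditioned on (or have a conditioned descendant) and no non-collider on the path is in the set.
{N8, N9} does not satisfy the backdoor criterion.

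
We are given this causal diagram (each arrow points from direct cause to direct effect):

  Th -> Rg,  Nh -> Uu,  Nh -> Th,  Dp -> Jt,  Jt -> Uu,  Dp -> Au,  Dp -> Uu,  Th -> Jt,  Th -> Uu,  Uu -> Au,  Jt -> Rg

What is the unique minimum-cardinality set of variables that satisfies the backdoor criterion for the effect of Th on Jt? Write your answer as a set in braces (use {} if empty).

Variables eligible for adjustment (non-descendants of Th, excluding Th and Jt): {Dp, Nh}.
Backdoor paths from Th to Jt:
  P1: Th <- Nh -> Uu <- Dp -> Jt
  P2: Th <- Nh -> Uu <- Jt
  P3: Th <- Nh -> Uu -> Au <- Dp -> Jt
Each backdoor path contains an unconditioned collider, so every path is already blocked with the empty conditioning set:
  P1: blocked at collider Uu (neither it nor any descendant is in the conditioning set).
  P2: blocked at collider Uu (neither it nor any descendant is in the conditioning set).
  P3: blocked at collider Au (neither it nor any descendant is in the conditioning set).
The empty set is therefore the unique smallest valid set.

{}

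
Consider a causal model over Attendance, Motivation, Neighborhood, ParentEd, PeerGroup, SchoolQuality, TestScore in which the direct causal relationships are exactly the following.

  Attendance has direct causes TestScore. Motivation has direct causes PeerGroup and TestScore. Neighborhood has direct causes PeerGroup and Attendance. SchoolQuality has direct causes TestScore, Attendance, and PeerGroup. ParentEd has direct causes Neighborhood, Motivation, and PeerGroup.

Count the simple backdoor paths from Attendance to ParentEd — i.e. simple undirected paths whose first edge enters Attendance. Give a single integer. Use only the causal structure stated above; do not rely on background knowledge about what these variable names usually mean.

6

A backdoor path from Attendance to ParentEd is any simple undirected path whose first edge points into Attendance (i.e. leaves Attendance via a parent).
Parents of Attendance: {TestScore}.
Enumerating:
  P1: Attendance <- TestScore -> SchoolQuality <- PeerGroup -> Neighborhood -> ParentEd
  P2: Attendance <- TestScore -> SchoolQuality <- PeerGroup -> Motivation -> ParentEd
  P3: Attendance <- TestScore -> SchoolQuality <- PeerGroup -> ParentEd
  P4: Attendance <- TestScore -> Motivation <- PeerGroup -> Neighborhood -> ParentEd
  P5: Attendance <- TestScore -> Motivation <- PeerGroup -> ParentEd
  P6: Attendance <- TestScore -> Motivation -> ParentEd
That exhausts the simple backdoor paths. Count: 6.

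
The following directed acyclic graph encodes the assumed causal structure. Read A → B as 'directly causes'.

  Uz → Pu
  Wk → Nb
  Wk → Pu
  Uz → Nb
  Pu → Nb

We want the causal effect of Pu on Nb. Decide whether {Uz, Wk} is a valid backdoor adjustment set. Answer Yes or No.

Yes

Backdoor paths from Pu to Nb (paths whose first edge points into Pu):
  P1: Pu <- Uz -> Nb
  P2: Pu <- Wk -> Nb
Condition 1 (no descendant of Pu in the set): holds — descendants of Pu are {Nb}; none are in {Uz, Wk}.
Condition 2 (every backdoor path blocked by {Uz, Wk}):
  P1: blocked at fork node Uz ∈ conditioning set.
  P2: blocked at fork node Wk ∈ conditioning set.
{Uz, Wk} satisfies the backdoor criterion.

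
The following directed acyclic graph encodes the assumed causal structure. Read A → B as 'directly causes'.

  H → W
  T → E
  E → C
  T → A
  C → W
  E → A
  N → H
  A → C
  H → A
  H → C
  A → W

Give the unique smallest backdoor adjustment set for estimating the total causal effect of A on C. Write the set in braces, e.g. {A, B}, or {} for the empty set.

{E, H}

Variables eligible for adjustment (non-descendants of A, excluding A and C): {E, H, N, T}.
Backdoor paths from A to C:
  P1: A <- T -> E -> C
  P2: A <- E -> C
  P3: A <- H -> C
  P4: A <- H -> W <- C
The empty set is not sufficient: P1 (A <- T -> E -> C) has no collider blocking it and no conditioned non-collider, so it is open.
Try {E, H}:
  P1: blocked at chain node E ∈ conditioning set.
  P2: blocked at fork node E ∈ conditioning set.
  P3: blocked at fork node H ∈ conditioning set.
  P4: blocked at fork node H ∈ conditioning set.
{E, H} contains no descendant of A and blocks every backdoor path.
Every element of {E, H} is needed (dropping E leaves P1 open; dropping H leaves P3 open), so no proper subset is valid.
Among all size-2 subsets of the eligible variables, only {E, H} blocks every backdoor path, so it is the unique smallest valid adjustment set.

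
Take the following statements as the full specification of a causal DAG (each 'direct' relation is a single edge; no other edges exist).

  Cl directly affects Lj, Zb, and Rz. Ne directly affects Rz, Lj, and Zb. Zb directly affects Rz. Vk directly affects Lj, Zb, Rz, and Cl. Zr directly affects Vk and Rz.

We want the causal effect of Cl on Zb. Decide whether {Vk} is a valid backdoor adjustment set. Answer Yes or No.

Backdoor paths from Cl to Zb (paths whose first edge points into Cl):
  P1: Cl <- Vk <- Zr -> Rz <- Ne -> Zb
  P2: Cl <- Vk <- Zr -> Rz <- Zb
  P3: Cl <- Vk -> Lj <- Ne -> Zb
  P4: Cl <- Vk -> Lj <- Ne -> Rz <- Zb
  P5: Cl <- Vk -> Zb
  P6: Cl <- Vk -> Rz <- Ne -> Zb
  P7: Cl <- Vk -> Rz <- Zb
Condition 1 (no descendant of Cl in the set): holds — descendants of Cl are {Lj, Rz, Zb}; none are in {Vk}.
Condition 2 (every backdoor path blocked by {Vk}):
  P1: blocked at chain node Vk ∈ conditioning set.
  P2: blocked at chain node Vk ∈ conditioning set.
  P3: blocked at fork node Vk ∈ conditioning set.
  P4: blocked at fork node Vk ∈ conditioning set.
  P5: blocked at fork node Vk ∈ conditioning set.
  P6: blocked at fork node Vk ∈ conditioning set.
  P7: blocked at fork node Vk ∈ conditioning set.
{Vk} satisfies the backdoor criterion.

Yes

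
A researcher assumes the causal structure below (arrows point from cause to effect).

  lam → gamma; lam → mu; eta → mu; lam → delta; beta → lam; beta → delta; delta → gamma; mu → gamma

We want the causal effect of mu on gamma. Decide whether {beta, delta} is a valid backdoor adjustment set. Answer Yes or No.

No

Backdoor paths from mu to gamma (paths whose first edge points into mu):
  P1: mu <- lam <- beta -> delta -> gamma
  P2: mu <- lam -> delta -> gamma
  P3: mu <- lam -> gamma
Condition 1 (no descendant of mu in the set): holds — descendants of mu are {gamma}; none are in {beta, delta}.
Condition 2 (every backdoor path blocked by {beta, delta}):
  P1: blocked at fork node beta ∈ conditioning set.
  P2: blocked at chain node delta ∈ conditioning set.
  P3: open — no interior node is in the conditioning set.
{beta, delta} does not satisfy the backdoor criterion.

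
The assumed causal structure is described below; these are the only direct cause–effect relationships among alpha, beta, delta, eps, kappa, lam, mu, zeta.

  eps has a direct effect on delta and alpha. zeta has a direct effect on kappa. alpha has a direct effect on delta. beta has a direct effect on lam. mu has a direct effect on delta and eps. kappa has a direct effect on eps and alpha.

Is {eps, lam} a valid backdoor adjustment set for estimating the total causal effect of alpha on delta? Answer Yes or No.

No

Backdoor paths from alpha to delta (paths whose first edge points into alpha):
  P1: alpha <- kappa -> eps <- mu -> delta
  P2: alpha <- kappa -> eps -> delta
  P3: alpha <- eps <- mu -> delta
  P4: alpha <- eps -> delta
Condition 1 (no descendant of alpha in the set): holds — descendants of alpha are {delta}; none are in {eps, lam}.
Condition 2 (every backdoor path blocked by {eps, lam}):
  P1: open — collider(s) eps are conditioned on (or have a conditioned descendant) and no non-collider on the path is in the set.
  P2: blocked at chain node eps ∈ conditioning set.
  P3: blocked at chain node eps ∈ conditioning set.
  P4: blocked at fork node eps ∈ conditioning set.
{eps, lam} does not satisfy the backdoor criterion.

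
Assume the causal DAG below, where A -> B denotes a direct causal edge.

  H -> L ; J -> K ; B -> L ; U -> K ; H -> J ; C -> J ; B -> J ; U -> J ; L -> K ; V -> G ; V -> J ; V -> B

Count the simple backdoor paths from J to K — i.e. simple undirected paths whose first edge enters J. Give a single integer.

4

A backdoor path from J to K is any simple undirected path whose first edge points into J (i.e. leaves J via a parent).
Parents of J: {B, C, H, U, V}.
Enumerating:
  P1: J <- H -> L -> K
  P2: J <- U -> K
  P3: J <- V -> B -> L -> K
  P4: J <- B -> L -> K
That exhausts the simple backdoor paths. Count: 4.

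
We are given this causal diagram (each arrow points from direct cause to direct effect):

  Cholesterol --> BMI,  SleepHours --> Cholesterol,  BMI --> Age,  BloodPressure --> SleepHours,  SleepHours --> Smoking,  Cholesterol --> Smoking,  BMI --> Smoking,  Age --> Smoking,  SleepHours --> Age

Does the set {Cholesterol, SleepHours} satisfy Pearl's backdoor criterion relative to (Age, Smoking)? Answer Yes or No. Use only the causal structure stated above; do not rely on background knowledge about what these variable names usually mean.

No

Backdoor paths from Age to Smoking (paths whose first edge points into Age):
  P1: Age <- SleepHours -> Cholesterol -> BMI -> Smoking
  P2: Age <- SleepHours -> Cholesterol -> Smoking
  P3: Age <- SleepHours -> Smoking
  P4: Age <- BMI <- Cholesterol <- SleepHours -> Smoking
  P5: Age <- BMI <- Cholesterol -> Smoking
  P6: Age <- BMI -> Smoking
Condition 1 (no descendant of Age in the set): holds — descendants of Age are {Smoking}; none are in {Cholesterol, SleepHours}.
Condition 2 (every backdoor path blocked by {Cholesterol, SleepHours}):
  P1: blocked at fork node SleepHours ∈ conditioning set.
  P2: blocked at fork node SleepHours ∈ conditioning set.
  P3: blocked at fork node SleepHours ∈ conditioning set.
  P4: blocked at chain node Cholesterol ∈ conditioning set.
  P5: blocked at fork node Cholesterol ∈ conditioning set.
  P6: open — no interior node is in the conditioning set.
{Cholesterol, SleepHours} does not satisfy the backdoor criterion.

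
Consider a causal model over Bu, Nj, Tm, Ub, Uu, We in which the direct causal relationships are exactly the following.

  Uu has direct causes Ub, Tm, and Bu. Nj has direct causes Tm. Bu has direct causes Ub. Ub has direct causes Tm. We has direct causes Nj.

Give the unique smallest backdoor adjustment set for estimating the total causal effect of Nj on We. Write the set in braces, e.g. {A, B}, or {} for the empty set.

{}

Variables eligible for adjustment (non-descendants of Nj, excluding Nj and We): {Bu, Tm, Ub, Uu}.
Backdoor paths from Nj to We:
  (none)
With no backdoor paths the empty set already satisfies the criterion, and it is trivially minimal.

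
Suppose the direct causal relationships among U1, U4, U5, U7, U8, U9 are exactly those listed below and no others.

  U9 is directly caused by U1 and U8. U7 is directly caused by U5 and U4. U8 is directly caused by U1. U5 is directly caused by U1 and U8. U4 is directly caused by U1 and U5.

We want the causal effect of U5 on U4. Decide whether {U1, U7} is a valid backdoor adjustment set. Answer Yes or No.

No

Backdoor paths from U5 to U4 (paths whose first edge points into U5):
  P1: U5 <- U1 -> U4
  P2: U5 <- U8 <- U1 -> U4
  P3: U5 <- U8 -> U9 <- U1 -> U4
Condition 1 (no descendant of U5 in the set): FAILS — U7 is a descendant of U5.
Condition 2 (every backdoor path blocked by {U1, U7}):
  P1: blocked at fork node U1 ∈ conditioning set.
  P2: blocked at fork node U1 ∈ conditioning set.
  P3: blocked at collider U9 (neither it nor any descendant is in the conditioning set).
{U1, U7} does not satisfy the backdoor criterion.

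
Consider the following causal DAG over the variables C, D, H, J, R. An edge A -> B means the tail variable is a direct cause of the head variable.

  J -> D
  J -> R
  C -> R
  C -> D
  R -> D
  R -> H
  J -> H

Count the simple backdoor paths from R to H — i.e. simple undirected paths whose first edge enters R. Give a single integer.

2

A backdoor path from R to H is any simple undirected path whose first edge points into R (i.e. leaves R via a parent).
Parents of R: {C, J}.
Enumerating:
  P1: R <- C -> D <- J -> H
  P2: R <- J -> H
That exhausts the simple backdoor paths. Count: 2.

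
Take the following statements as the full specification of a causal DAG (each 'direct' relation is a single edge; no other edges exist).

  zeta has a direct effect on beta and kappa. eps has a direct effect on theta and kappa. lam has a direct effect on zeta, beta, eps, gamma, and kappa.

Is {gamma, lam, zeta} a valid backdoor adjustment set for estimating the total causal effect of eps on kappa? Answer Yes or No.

Backdoor paths from eps to kappa (paths whose first edge points into eps):
  P1: eps <- lam -> zeta -> kappa
  P2: eps <- lam -> kappa
  P3: eps <- lam -> beta <- zeta -> kappa
Condition 1 (no descendant of eps in the set): holds — descendants of eps are {kappa, theta}; none are in {gamma, lam, zeta}.
Condition 2 (every backdoor path blocked by {gamma, lam, zeta}):
  P1: blocked at fork node lam ∈ conditioning set.
  P2: blocked at fork node lam ∈ conditioning set.
  P3: blocked at fork node lam ∈ conditioning set.
{gamma, lam, zeta} satisfies the backdoor criterion.

Yes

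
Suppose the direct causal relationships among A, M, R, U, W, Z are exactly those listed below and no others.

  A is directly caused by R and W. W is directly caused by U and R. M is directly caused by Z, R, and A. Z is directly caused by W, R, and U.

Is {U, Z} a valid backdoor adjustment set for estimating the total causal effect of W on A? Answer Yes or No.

Backdoor paths from W to A (paths whose first edge points into W):
  P1: W <- U -> Z <- R -> A
  P2: W <- U -> Z <- R -> M <- A
  P3: W <- U -> Z -> M <- R -> A
  P4: W <- U -> Z -> M <- A
  P5: W <- R -> Z -> M <- A
  P6: W <- R -> A
  P7: W <- R -> M <- A
Condition 1 (no descendant of W in the set): FAILS — Z is a descendant of W.
Condition 2 (every backdoor path blocked by {U, Z}):
  P1: blocked at fork node U ∈ conditioning set.
  P2: blocked at fork node U ∈ conditioning set.
  P3: blocked at fork node U ∈ conditioning set.
  P4: blocked at fork node U ∈ conditioning set.
  P5: blocked at chain node Z ∈ conditioning set.
  P6: open — no interior node is in the conditioning set.
  P7: blocked at collider M (neither it nor any descendant is in the conditioning set).
{U, Z} does not satisfy the backdoor criterion.

No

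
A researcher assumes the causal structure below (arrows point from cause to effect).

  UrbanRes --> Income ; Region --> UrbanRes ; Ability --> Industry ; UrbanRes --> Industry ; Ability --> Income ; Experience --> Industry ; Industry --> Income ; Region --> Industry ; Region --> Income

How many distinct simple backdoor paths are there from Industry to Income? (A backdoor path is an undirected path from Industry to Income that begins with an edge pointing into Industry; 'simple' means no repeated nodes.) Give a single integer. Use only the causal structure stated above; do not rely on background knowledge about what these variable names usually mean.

A backdoor path from Industry to Income is any simple undirected path whose first edge points into Industry (i.e. leaves Industry via a parent).
Parents of Industry: {Ability, Experience, Region, UrbanRes}.
Enumerating:
  P1: Industry <- Region -> UrbanRes -> Income
  P2: Industry <- Region -> Income
  P3: Industry <- Ability -> Income
  P4: Industry <- UrbanRes <- Region -> Income
  P5: Industry <- UrbanRes -> Income
That exhausts the simple backdoor paths. Count: 5.

5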